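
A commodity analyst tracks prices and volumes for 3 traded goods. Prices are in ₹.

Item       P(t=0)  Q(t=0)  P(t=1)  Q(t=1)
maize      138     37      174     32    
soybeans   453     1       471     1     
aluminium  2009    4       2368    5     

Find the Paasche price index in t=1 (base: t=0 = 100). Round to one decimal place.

Paasche price index uses current-period quantities as weights.
ΣP(t=1)·Q(t=1) = 174×32 + 471×1 + 2368×5 = 5568 + 471 + 11840 = 17879
ΣP(t=0)·Q(t=1) = 138×32 + 453×1 + 2009×5 = 4416 + 453 + 10045 = 14914
Index = 17879 / 14914 × 100 = 119.8806

119.9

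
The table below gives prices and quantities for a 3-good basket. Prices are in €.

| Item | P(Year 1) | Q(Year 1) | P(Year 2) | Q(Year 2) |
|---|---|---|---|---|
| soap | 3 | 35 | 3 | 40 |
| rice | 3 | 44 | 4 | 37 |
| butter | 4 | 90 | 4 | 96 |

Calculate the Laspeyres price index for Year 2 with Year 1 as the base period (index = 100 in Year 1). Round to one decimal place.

107.4

Laspeyres price index uses base-period quantities as weights.
ΣP(Year 2)·Q(Year 1) = 3×35 + 4×44 + 4×90 = 105 + 176 + 360 = 641
ΣP(Year 1)·Q(Year 1) = 3×35 + 3×44 + 4×90 = 105 + 132 + 360 = 597
Index = 641 / 597 × 100 = 107.3702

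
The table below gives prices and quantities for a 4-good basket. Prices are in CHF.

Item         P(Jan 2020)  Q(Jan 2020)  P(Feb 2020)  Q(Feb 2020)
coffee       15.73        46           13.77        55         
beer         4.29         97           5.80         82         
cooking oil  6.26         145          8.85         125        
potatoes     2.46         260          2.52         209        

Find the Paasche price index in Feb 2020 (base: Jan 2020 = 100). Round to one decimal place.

114.0

Paasche price index uses current-period quantities as weights.
ΣP(Feb 2020)·Q(Feb 2020) = 13.77×55 + 5.80×82 + 8.85×125 + 2.52×209 = 757.35 + 475.6 + 1106.25 + 526.68 = 2865.88
ΣP(Jan 2020)·Q(Feb 2020) = 15.73×55 + 4.29×82 + 6.26×125 + 2.46×209 = 865.15 + 351.78 + 782.5 + 514.14 = 2513.57
Index = 2865.88 / 2513.57 × 100 = 114.0163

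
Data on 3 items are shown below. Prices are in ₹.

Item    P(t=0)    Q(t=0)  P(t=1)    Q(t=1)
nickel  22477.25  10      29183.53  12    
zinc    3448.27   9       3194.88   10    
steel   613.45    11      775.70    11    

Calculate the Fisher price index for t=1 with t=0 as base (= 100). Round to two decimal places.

Laspeyres component (base-period weights):
ΣP(t=1)Q(t=0) = 29183.53×10 + 3194.88×9 + 775.70×11 = 291835.3 + 28753.92 + 8532.7 = 329121.92
ΣP(t=0)Q(t=0) = 22477.25×10 + 3448.27×9 + 613.45×11 = 224772.5 + 31034.43 + 6747.95 = 262554.88
L = 329121.92 / 262554.88 × 100 = 125.3536
Paasche component (current-period weights):
ΣP(t=1)Q(t=1) = 29183.53×12 + 3194.88×10 + 775.70×11 = 350202.36 + 31948.8 + 8532.7 = 390683.86
ΣP(t=0)Q(t=1) = 22477.25×12 + 3448.27×10 + 613.45×11 = 269727 + 34482.7 + 6747.95 = 310957.65
P = 390683.86 / 310957.65 × 100 = 125.6389
Fisher = √(L × P) = √(125.3536 × 125.6389) = 125.4962

125.50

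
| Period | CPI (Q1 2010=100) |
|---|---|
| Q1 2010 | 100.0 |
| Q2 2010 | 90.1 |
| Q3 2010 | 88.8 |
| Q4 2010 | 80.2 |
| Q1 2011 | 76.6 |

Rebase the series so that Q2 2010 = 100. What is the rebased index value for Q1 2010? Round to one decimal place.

Rebased(Q1 2010) = 100.0 / 90.1 × 100 = 110.9878

111.0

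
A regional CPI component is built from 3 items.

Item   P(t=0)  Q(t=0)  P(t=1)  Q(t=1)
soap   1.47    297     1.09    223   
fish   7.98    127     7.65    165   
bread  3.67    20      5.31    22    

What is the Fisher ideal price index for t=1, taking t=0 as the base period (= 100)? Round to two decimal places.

Laspeyres component (base-period weights):
ΣP(t=1)Q(t=0) = 1.09×297 + 7.65×127 + 5.31×20 = 323.73 + 971.55 + 106.2 = 1401.48
ΣP(t=0)Q(t=0) = 1.47×297 + 7.98×127 + 3.67×20 = 436.59 + 1013.46 + 73.4 = 1523.45
L = 1401.48 / 1523.45 × 100 = 91.9938
Paasche component (current-period weights):
ΣP(t=1)Q(t=1) = 1.09×223 + 7.65×165 + 5.31×22 = 243.07 + 1262.25 + 116.82 = 1622.14
ΣP(t=0)Q(t=1) = 1.47×223 + 7.98×165 + 3.67×22 = 327.81 + 1316.7 + 80.74 = 1725.25
P = 1622.14 / 1725.25 × 100 = 94.0235
Fisher = √(L × P) = √(91.9938 × 94.0235) = 93.0031

93.00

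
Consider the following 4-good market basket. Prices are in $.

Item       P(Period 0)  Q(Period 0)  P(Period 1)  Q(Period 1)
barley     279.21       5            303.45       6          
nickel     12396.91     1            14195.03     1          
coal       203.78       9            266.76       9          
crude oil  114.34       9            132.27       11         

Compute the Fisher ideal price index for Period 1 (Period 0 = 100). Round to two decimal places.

115.84

Laspeyres component (base-period weights):
ΣP(Period 1)Q(Period 0) = 303.45×5 + 14195.03×1 + 266.76×9 + 132.27×9 = 1517.25 + 14195.03 + 2400.84 + 1190.43 = 19303.55
ΣP(Period 0)Q(Period 0) = 279.21×5 + 12396.91×1 + 203.78×9 + 114.34×9 = 1396.05 + 12396.91 + 1834.02 + 1029.06 = 16656.04
L = 19303.55 / 16656.04 × 100 = 115.8952
Paasche component (current-period weights):
ΣP(Period 1)Q(Period 1) = 303.45×6 + 14195.03×1 + 266.76×9 + 132.27×11 = 1820.7 + 14195.03 + 2400.84 + 1454.97 = 19871.54
ΣP(Period 0)Q(Period 1) = 279.21×6 + 12396.91×1 + 203.78×9 + 114.34×11 = 1675.26 + 12396.91 + 1834.02 + 1257.74 = 17163.93
P = 19871.54 / 17163.93 × 100 = 115.7750
Fisher = √(L × P) = √(115.8952 × 115.7750) = 115.8351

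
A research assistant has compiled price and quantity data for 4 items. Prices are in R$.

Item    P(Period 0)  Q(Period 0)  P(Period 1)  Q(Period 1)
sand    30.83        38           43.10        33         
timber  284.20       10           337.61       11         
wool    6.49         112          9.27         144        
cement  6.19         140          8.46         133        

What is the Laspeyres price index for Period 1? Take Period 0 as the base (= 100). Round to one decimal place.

129.1

Laspeyres price index uses base-period quantities as weights.
ΣP(Period 1)·Q(Period 0) = 43.10×38 + 337.61×10 + 9.27×112 + 8.46×140 = 1637.8 + 3376.1 + 1038.24 + 1184.4 = 7236.54
ΣP(Period 0)·Q(Period 0) = 30.83×38 + 284.20×10 + 6.49×112 + 6.19×140 = 1171.54 + 2842 + 726.88 + 866.6 = 5607.02
Index = 7236.54 / 5607.02 × 100 = 129.0621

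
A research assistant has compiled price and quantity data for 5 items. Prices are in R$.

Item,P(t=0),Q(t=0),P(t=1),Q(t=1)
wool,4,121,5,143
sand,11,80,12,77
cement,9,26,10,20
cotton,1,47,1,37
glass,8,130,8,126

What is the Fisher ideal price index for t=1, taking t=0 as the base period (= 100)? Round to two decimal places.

Laspeyres component (base-period weights):
ΣP(t=1)Q(t=0) = 5×121 + 12×80 + 10×26 + 1×47 + 8×130 = 605 + 960 + 260 + 47 + 1040 = 2912
ΣP(t=0)Q(t=0) = 4×121 + 11×80 + 9×26 + 1×47 + 8×130 = 484 + 880 + 234 + 47 + 1040 = 2685
L = 2912 / 2685 × 100 = 108.4544
Paasche component (current-period weights):
ΣP(t=1)Q(t=1) = 5×143 + 12×77 + 10×20 + 1×37 + 8×126 = 715 + 924 + 200 + 37 + 1008 = 2884
ΣP(t=0)Q(t=1) = 4×143 + 11×77 + 9×20 + 1×37 + 8×126 = 572 + 847 + 180 + 37 + 1008 = 2644
P = 2884 / 2644 × 100 = 109.0772
Fisher = √(L × P) = √(108.4544 × 109.0772) = 108.7653

108.77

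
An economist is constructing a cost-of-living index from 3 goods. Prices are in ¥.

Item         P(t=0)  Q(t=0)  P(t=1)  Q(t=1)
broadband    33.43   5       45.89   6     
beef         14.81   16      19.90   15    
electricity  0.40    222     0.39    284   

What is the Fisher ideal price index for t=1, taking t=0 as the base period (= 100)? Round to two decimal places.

128.18

Laspeyres component (base-period weights):
ΣP(t=1)Q(t=0) = 45.89×5 + 19.90×16 + 0.39×222 = 229.45 + 318.4 + 86.58 = 634.43
ΣP(t=0)Q(t=0) = 33.43×5 + 14.81×16 + 0.40×222 = 167.15 + 236.96 + 88.8 = 492.91
L = 634.43 / 492.91 × 100 = 128.7111
Paasche component (current-period weights):
ΣP(t=1)Q(t=1) = 45.89×6 + 19.90×15 + 0.39×284 = 275.34 + 298.5 + 110.76 = 684.6
ΣP(t=0)Q(t=1) = 33.43×6 + 14.81×15 + 0.40×284 = 200.58 + 222.15 + 113.6 = 536.33
P = 684.6 / 536.33 × 100 = 127.6453
Fisher = √(L × P) = √(128.7111 × 127.6453) = 128.1771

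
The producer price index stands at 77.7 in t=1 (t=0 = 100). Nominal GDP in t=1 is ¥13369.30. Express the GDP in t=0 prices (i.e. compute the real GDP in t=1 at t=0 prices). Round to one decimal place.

Real = Nominal ÷ (Index/100) = 13369.30 ÷ (77.7/100)
     = 13369.30 ÷ 0.777 = 17206.3063

17206.3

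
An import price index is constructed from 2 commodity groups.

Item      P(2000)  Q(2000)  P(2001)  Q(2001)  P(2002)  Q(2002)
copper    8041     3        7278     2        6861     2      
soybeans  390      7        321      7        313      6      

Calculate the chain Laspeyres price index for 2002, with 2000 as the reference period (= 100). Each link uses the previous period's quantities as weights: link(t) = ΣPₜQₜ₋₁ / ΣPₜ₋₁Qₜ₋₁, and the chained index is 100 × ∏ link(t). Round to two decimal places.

Link 2000→2001:
ΣP(2001)Q(2000) = 7278×3 + 321×7 = 21834 + 2247 = 24081
ΣP(2000)Q(2000) = 8041×3 + 390×7 = 24123 + 2730 = 26853
link = 24081/26853 = 0.896771
Link 2001→2002:
ΣP(2002)Q(2001) = 6861×2 + 313×7 = 13722 + 2191 = 15913
ΣP(2001)Q(2001) = 7278×2 + 321×7 = 14556 + 2247 = 16803
link = 15913/16803 = 0.947033
Chained index = 100 × 0.896771 × 0.947033 = 84.9272

84.93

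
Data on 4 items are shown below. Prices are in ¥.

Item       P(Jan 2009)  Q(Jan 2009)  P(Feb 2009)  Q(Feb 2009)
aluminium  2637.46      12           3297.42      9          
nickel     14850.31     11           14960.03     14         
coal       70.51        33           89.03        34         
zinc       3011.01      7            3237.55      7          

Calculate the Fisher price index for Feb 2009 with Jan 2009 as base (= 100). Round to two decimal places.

104.49

Laspeyres component (base-period weights):
ΣP(Feb 2009)Q(Jan 2009) = 3297.42×12 + 14960.03×11 + 89.03×33 + 3237.55×7 = 39569.04 + 164560.33 + 2937.99 + 22662.85 = 229730.21
ΣP(Jan 2009)Q(Jan 2009) = 2637.46×12 + 14850.31×11 + 70.51×33 + 3011.01×7 = 31649.52 + 163353.41 + 2326.83 + 21077.07 = 218406.83
L = 229730.21 / 218406.83 × 100 = 105.1845
Paasche component (current-period weights):
ΣP(Feb 2009)Q(Feb 2009) = 3297.42×9 + 14960.03×14 + 89.03×34 + 3237.55×7 = 29676.78 + 209440.42 + 3027.02 + 22662.85 = 264807.07
ΣP(Jan 2009)Q(Feb 2009) = 2637.46×9 + 14850.31×14 + 70.51×34 + 3011.01×7 = 23737.14 + 207904.34 + 2397.34 + 21077.07 = 255115.89
P = 264807.07 / 255115.89 × 100 = 103.7987
Fisher = √(L × P) = √(105.1845 × 103.7987) = 104.4893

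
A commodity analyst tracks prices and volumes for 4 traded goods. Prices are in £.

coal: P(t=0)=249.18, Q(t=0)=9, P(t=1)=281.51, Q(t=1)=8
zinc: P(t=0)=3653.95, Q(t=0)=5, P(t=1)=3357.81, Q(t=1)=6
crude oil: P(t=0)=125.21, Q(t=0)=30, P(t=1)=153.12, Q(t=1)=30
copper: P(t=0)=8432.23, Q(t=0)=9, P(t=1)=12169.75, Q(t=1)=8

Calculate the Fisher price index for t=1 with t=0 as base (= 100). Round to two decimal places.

Laspeyres component (base-period weights):
ΣP(t=1)Q(t=0) = 281.51×9 + 3357.81×5 + 153.12×30 + 12169.75×9 = 2533.59 + 16789.05 + 4593.6 + 109527.75 = 133443.99
ΣP(t=0)Q(t=0) = 249.18×9 + 3653.95×5 + 125.21×30 + 8432.23×9 = 2242.62 + 18269.75 + 3756.3 + 75890.07 = 100158.74
L = 133443.99 / 100158.74 × 100 = 133.2325
Paasche component (current-period weights):
ΣP(t=1)Q(t=1) = 281.51×8 + 3357.81×6 + 153.12×30 + 12169.75×8 = 2252.08 + 20146.86 + 4593.6 + 97358 = 124350.54
ΣP(t=0)Q(t=1) = 249.18×8 + 3653.95×6 + 125.21×30 + 8432.23×8 = 1993.44 + 21923.7 + 3756.3 + 67457.84 = 95131.28
P = 124350.54 / 95131.28 × 100 = 130.7147
Fisher = √(L × P) = √(133.2325 × 130.7147) = 131.9676

131.97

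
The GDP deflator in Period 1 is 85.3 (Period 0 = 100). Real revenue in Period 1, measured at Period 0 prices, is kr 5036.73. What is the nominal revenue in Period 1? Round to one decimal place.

4296.3

Nominal = Real × (Index/100) = 5036.73 × (85.3/100)
        = 5036.73 × 0.853 = 4296.3307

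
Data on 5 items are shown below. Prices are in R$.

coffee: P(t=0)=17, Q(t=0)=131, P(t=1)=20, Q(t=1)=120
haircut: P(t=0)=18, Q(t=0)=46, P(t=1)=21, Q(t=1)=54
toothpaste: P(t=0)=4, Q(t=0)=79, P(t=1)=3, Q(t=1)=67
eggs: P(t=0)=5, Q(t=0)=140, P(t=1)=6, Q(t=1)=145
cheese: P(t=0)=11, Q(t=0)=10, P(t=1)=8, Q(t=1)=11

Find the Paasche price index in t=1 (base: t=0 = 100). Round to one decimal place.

Paasche price index uses current-period quantities as weights.
ΣP(t=1)·Q(t=1) = 20×120 + 21×54 + 3×67 + 6×145 + 8×11 = 2400 + 1134 + 201 + 870 + 88 = 4693
ΣP(t=0)·Q(t=1) = 17×120 + 18×54 + 4×67 + 5×145 + 11×11 = 2040 + 972 + 268 + 725 + 121 = 4126
Index = 4693 / 4126 × 100 = 113.7421

113.7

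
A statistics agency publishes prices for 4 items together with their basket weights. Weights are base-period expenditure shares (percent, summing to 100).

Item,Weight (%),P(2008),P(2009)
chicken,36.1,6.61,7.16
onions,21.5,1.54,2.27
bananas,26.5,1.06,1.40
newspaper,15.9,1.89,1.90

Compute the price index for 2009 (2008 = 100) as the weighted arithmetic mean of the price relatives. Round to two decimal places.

chicken: 36.1 × (7.16/6.61) = 36.1 × 1.083207 = 39.1038
onions: 21.5 × (2.27/1.54) = 21.5 × 1.474026 = 31.6916
bananas: 26.5 × (1.40/1.06) = 26.5 × 1.320755 = 35.0000
newspaper: 15.9 × (1.90/1.89) = 15.9 × 1.005291 = 15.9841
Index = Σ wᵢ·(p₁ᵢ/p₀ᵢ) = 39.1038 + 31.6916 + 35.0000 + 15.9841 = 121.7795

121.78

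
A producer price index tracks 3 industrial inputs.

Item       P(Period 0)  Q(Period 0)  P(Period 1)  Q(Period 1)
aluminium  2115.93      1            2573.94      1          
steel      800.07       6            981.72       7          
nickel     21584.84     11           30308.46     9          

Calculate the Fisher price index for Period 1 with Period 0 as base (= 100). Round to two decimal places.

Laspeyres component (base-period weights):
ΣP(Period 1)Q(Period 0) = 2573.94×1 + 981.72×6 + 30308.46×11 = 2573.94 + 5890.32 + 333393.06 = 341857.32
ΣP(Period 0)Q(Period 0) = 2115.93×1 + 800.07×6 + 21584.84×11 = 2115.93 + 4800.42 + 237433.24 = 244349.59
L = 341857.32 / 244349.59 × 100 = 139.9050
Paasche component (current-period weights):
ΣP(Period 1)Q(Period 1) = 2573.94×1 + 981.72×7 + 30308.46×9 = 2573.94 + 6872.04 + 272776.14 = 282222.12
ΣP(Period 0)Q(Period 1) = 2115.93×1 + 800.07×7 + 21584.84×9 = 2115.93 + 5600.49 + 194263.56 = 201979.98
P = 282222.12 / 201979.98 × 100 = 139.7278
Fisher = √(L × P) = √(139.9050 × 139.7278) = 139.8164

139.82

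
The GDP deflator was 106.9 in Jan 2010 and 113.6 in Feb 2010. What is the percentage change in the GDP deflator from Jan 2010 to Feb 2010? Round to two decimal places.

6.27%

Change = (113.6 − 106.9) / 106.9 × 100
       = 6.7 / 106.9 × 100 = 6.2675%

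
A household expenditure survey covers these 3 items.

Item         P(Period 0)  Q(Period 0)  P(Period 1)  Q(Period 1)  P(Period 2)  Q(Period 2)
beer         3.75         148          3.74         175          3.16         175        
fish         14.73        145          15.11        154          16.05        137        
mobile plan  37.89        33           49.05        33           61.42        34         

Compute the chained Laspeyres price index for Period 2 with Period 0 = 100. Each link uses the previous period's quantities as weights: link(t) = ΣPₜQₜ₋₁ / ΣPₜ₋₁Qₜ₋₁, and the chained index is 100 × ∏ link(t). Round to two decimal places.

121.57

Link Period 0→Period 1:
ΣP(Period 1)Q(Period 0) = 3.74×148 + 15.11×145 + 49.05×33 = 553.52 + 2190.95 + 1618.65 = 4363.12
ΣP(Period 0)Q(Period 0) = 3.75×148 + 14.73×145 + 37.89×33 = 555 + 2135.85 + 1250.37 = 3941.22
link = 4363.12/3941.22 = 1.107048
Link Period 1→Period 2:
ΣP(Period 2)Q(Period 1) = 3.16×175 + 16.05×154 + 61.42×33 = 553 + 2471.7 + 2026.86 = 5051.56
ΣP(Period 1)Q(Period 1) = 3.74×175 + 15.11×154 + 49.05×33 = 654.5 + 2326.94 + 1618.65 = 4600.09
link = 5051.56/4600.09 = 1.098144
Chained index = 100 × 1.107048 × 1.098144 = 121.5698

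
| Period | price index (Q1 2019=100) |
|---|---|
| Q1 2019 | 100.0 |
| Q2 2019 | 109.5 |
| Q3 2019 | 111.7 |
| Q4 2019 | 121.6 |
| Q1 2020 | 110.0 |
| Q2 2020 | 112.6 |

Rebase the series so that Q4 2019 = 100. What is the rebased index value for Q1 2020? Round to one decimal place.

90.5

Rebased(Q1 2020) = 110.0 / 121.6 × 100 = 90.4605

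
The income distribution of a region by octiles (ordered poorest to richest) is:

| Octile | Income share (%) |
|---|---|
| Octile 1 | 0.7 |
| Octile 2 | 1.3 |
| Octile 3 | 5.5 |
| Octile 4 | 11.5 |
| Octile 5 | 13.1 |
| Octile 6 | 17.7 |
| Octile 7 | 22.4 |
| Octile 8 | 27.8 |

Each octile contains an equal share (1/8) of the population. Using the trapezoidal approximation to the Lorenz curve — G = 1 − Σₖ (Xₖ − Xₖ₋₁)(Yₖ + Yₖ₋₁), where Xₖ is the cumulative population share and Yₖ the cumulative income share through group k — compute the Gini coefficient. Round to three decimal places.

Cumulative income shares Yₖ: 0.0070, 0.0200, 0.0750, 0.1900, 0.3210, 0.4980, 0.7220, 1.0000
Σ (Xₖ−Xₖ₋₁)(Yₖ+Yₖ₋₁) = (1/8)(0.0070+0.0000) + (1/8)(0.0200+0.0070) + (1/8)(0.0750+0.0200) + (1/8)(0.1900+0.0750) + (1/8)(0.3210+0.1900) + (1/8)(0.4980+0.3210) + (1/8)(0.7220+0.4980) + (1/8)(1.0000+0.7220)
  = 0.0009 + 0.0034 + 0.0119 + 0.0331 + 0.0639 + 0.1024 + 0.1525 + 0.2152 = 0.5832
G = 1 − 0.5832 = 0.4168

0.417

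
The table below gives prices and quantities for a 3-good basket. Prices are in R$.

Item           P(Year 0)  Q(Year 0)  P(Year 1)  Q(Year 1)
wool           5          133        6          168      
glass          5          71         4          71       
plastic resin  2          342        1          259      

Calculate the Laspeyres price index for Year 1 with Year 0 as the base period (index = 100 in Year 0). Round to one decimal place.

Laspeyres price index uses base-period quantities as weights.
ΣP(Year 1)·Q(Year 0) = 6×133 + 4×71 + 1×342 = 798 + 284 + 342 = 1424
ΣP(Year 0)·Q(Year 0) = 5×133 + 5×71 + 2×342 = 665 + 355 + 684 = 1704
Index = 1424 / 1704 × 100 = 83.5681

83.6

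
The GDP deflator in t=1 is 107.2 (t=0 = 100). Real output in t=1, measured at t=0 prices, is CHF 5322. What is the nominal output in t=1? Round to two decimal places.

Nominal = Real × (Index/100) = 5322 × (107.2/100)
        = 5322 × 1.072 = 5705.1840

5705.18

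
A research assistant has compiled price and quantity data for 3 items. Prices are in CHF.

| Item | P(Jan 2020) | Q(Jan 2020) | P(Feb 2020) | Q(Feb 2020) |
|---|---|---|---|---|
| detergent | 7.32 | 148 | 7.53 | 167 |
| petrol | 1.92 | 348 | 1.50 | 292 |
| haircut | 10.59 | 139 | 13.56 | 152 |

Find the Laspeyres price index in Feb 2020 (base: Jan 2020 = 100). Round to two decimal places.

109.24

Laspeyres price index uses base-period quantities as weights.
ΣP(Feb 2020)·Q(Jan 2020) = 7.53×148 + 1.50×348 + 13.56×139 = 1114.44 + 522 + 1884.84 = 3521.28
ΣP(Jan 2020)·Q(Jan 2020) = 7.32×148 + 1.92×348 + 10.59×139 = 1083.36 + 668.16 + 1472.01 = 3223.53
Index = 3521.28 / 3223.53 × 100 = 109.2368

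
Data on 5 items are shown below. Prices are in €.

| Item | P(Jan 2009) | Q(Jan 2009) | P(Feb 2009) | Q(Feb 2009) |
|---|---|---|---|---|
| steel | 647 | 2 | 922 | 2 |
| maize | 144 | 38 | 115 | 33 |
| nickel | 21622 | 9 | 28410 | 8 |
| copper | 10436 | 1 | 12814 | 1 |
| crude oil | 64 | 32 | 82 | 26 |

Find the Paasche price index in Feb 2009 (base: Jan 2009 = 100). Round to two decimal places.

Paasche price index uses current-period quantities as weights.
ΣP(Feb 2009)·Q(Feb 2009) = 922×2 + 115×33 + 28410×8 + 12814×1 + 82×26 = 1844 + 3795 + 227280 + 12814 + 2132 = 247865
ΣP(Jan 2009)·Q(Feb 2009) = 647×2 + 144×33 + 21622×8 + 10436×1 + 64×26 = 1294 + 4752 + 172976 + 10436 + 1664 = 191122
Index = 247865 / 191122 × 100 = 129.6894

129.69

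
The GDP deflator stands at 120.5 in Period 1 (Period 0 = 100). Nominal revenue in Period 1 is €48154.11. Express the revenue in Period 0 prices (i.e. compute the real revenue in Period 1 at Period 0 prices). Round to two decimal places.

Real = Nominal ÷ (Index/100) = 48154.11 ÷ (120.5/100)
     = 48154.11 ÷ 1.205 = 39961.9170

39961.92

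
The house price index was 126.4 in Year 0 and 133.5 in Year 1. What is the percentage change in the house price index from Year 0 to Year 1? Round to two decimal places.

5.62%

Change = (133.5 − 126.4) / 126.4 × 100
       = 7.1 / 126.4 × 100 = 5.6171%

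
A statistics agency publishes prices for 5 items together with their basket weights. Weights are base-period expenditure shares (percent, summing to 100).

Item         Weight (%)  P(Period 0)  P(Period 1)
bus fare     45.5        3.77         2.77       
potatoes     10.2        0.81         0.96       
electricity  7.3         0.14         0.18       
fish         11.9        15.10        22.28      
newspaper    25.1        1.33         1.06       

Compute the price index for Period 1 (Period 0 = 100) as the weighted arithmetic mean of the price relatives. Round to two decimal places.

92.47

bus fare: 45.5 × (2.77/3.77) = 45.5 × 0.734748 = 33.4310
potatoes: 10.2 × (0.96/0.81) = 10.2 × 1.185185 = 12.0889
electricity: 7.3 × (0.18/0.14) = 7.3 × 1.285714 = 9.3857
fish: 11.9 × (22.28/15.10) = 11.9 × 1.475497 = 17.5584
newspaper: 25.1 × (1.06/1.33) = 25.1 × 0.796992 = 20.0045
Index = Σ wᵢ·(p₁ᵢ/p₀ᵢ) = 33.4310 + 12.0889 + 9.3857 + 17.5584 + 20.0045 = 92.4686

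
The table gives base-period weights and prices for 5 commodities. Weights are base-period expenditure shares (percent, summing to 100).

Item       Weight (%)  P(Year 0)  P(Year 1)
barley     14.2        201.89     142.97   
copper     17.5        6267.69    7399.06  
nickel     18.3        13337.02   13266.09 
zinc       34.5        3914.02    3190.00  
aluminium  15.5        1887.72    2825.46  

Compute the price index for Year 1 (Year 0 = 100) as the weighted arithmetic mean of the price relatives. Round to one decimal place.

100.2

barley: 14.2 × (142.97/201.89) = 14.2 × 0.708158 = 10.0558
copper: 17.5 × (7399.06/6267.69) = 17.5 × 1.180508 = 20.6589
nickel: 18.3 × (13266.09/13337.02) = 18.3 × 0.994682 = 18.2027
zinc: 34.5 × (3190.00/3914.02) = 34.5 × 0.815019 = 28.1181
aluminium: 15.5 × (2825.46/1887.72) = 15.5 × 1.496758 = 23.1997
Index = Σ wᵢ·(p₁ᵢ/p₀ᵢ) = 10.0558 + 20.6589 + 18.2027 + 28.1181 + 23.1997 = 100.2353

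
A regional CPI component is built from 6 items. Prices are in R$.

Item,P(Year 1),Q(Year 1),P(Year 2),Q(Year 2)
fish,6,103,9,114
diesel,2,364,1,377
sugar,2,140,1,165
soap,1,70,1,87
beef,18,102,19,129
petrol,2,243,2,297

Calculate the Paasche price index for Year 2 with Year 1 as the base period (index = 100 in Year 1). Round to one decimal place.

Paasche price index uses current-period quantities as weights.
ΣP(Year 2)·Q(Year 2) = 9×114 + 1×377 + 1×165 + 1×87 + 19×129 + 2×297 = 1026 + 377 + 165 + 87 + 2451 + 594 = 4700
ΣP(Year 1)·Q(Year 2) = 6×114 + 2×377 + 2×165 + 1×87 + 18×129 + 2×297 = 684 + 754 + 330 + 87 + 2322 + 594 = 4771
Index = 4700 / 4771 × 100 = 98.5118

98.5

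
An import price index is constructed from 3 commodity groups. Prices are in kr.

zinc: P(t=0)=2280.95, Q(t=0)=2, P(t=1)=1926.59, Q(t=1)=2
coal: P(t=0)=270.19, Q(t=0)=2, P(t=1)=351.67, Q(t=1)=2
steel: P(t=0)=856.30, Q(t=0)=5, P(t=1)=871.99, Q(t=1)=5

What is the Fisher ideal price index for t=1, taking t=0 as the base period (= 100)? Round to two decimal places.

95.02

Laspeyres component (base-period weights):
ΣP(t=1)Q(t=0) = 1926.59×2 + 351.67×2 + 871.99×5 = 3853.18 + 703.34 + 4359.95 = 8916.47
ΣP(t=0)Q(t=0) = 2280.95×2 + 270.19×2 + 856.30×5 = 4561.9 + 540.38 + 4281.5 = 9383.78
L = 8916.47 / 9383.78 × 100 = 95.0200
Paasche component (current-period weights):
ΣP(t=1)Q(t=1) = 1926.59×2 + 351.67×2 + 871.99×5 = 3853.18 + 703.34 + 4359.95 = 8916.47
ΣP(t=0)Q(t=1) = 2280.95×2 + 270.19×2 + 856.30×5 = 4561.9 + 540.38 + 4281.5 = 9383.78
P = 8916.47 / 9383.78 × 100 = 95.0200
Fisher = √(L × P) = √(95.0200 × 95.0200) = 95.0200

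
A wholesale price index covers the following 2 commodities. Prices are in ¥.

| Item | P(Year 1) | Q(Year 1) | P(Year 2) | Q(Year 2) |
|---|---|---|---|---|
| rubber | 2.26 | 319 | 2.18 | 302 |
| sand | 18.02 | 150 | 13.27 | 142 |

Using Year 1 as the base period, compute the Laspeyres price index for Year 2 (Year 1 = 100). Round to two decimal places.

78.45

Laspeyres price index uses base-period quantities as weights.
ΣP(Year 2)·Q(Year 1) = 2.18×319 + 13.27×150 = 695.42 + 1990.5 = 2685.92
ΣP(Year 1)·Q(Year 1) = 2.26×319 + 18.02×150 = 720.94 + 2703 = 3423.94
Index = 2685.92 / 3423.94 × 100 = 78.4453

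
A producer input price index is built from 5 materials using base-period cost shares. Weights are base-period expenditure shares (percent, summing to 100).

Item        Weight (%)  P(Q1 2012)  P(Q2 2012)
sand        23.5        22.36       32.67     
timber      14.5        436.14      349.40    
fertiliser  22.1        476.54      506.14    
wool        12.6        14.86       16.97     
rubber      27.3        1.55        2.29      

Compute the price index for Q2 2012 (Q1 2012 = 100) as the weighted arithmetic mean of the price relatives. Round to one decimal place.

sand: 23.5 × (32.67/22.36) = 23.5 × 1.461091 = 34.3356
timber: 14.5 × (349.40/436.14) = 14.5 × 0.801119 = 11.6162
fertiliser: 22.1 × (506.14/476.54) = 22.1 × 1.062114 = 23.4727
wool: 12.6 × (16.97/14.86) = 12.6 × 1.141992 = 14.3891
rubber: 27.3 × (2.29/1.55) = 27.3 × 1.477419 = 40.3335
Index = Σ wᵢ·(p₁ᵢ/p₀ᵢ) = 34.3356 + 11.6162 + 23.4727 + 14.3891 + 40.3335 = 124.1472

124.1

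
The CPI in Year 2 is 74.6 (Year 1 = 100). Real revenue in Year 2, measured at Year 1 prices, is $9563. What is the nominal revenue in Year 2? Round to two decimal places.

Nominal = Real × (Index/100) = 9563 × (74.6/100)
        = 9563 × 0.746 = 7133.9980

7134.00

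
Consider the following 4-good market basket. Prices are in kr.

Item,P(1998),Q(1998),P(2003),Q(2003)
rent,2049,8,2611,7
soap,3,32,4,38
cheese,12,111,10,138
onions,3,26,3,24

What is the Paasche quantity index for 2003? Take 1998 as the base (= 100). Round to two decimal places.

Paasche quantity index uses current-period prices as weights.
ΣP(2003)·Q(2003) = 2611×7 + 4×38 + 10×138 + 3×24 = 18277 + 152 + 1380 + 72 = 19881
ΣP(2003)·Q(1998) = 2611×8 + 4×32 + 10×111 + 3×26 = 20888 + 128 + 1110 + 78 = 22204
Index = 19881 / 22204 × 100 = 89.5379

89.54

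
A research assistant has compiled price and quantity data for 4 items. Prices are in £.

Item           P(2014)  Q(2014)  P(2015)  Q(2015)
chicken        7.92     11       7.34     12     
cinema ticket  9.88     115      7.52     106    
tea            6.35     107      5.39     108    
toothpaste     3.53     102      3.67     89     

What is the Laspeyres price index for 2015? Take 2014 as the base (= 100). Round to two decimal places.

Laspeyres price index uses base-period quantities as weights.
ΣP(2015)·Q(2014) = 7.34×11 + 7.52×115 + 5.39×107 + 3.67×102 = 80.74 + 864.8 + 576.73 + 374.34 = 1896.61
ΣP(2014)·Q(2014) = 7.92×11 + 9.88×115 + 6.35×107 + 3.53×102 = 87.12 + 1136.2 + 679.45 + 360.06 = 2262.83
Index = 1896.61 / 2262.83 × 100 = 83.8158

83.82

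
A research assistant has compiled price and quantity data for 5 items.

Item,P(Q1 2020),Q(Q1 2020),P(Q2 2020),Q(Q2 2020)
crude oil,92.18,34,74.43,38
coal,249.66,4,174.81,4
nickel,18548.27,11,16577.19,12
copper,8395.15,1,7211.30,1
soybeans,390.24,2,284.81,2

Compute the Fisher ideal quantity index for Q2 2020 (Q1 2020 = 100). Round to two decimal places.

108.72

Laspeyres component (base-period weights):
ΣP(Q1 2020)Q(Q2 2020) = 92.18×38 + 249.66×4 + 18548.27×12 + 8395.15×1 + 390.24×2 = 3502.84 + 998.64 + 222579.24 + 8395.15 + 780.48 = 236256.35
ΣP(Q1 2020)Q(Q1 2020) = 92.18×34 + 249.66×4 + 18548.27×11 + 8395.15×1 + 390.24×2 = 3134.12 + 998.64 + 204030.97 + 8395.15 + 780.48 = 217339.36
L = 236256.35 / 217339.36 × 100 = 108.7039
Paasche component (current-period weights):
ΣP(Q2 2020)Q(Q2 2020) = 74.43×38 + 174.81×4 + 16577.19×12 + 7211.30×1 + 284.81×2 = 2828.34 + 699.24 + 198926.28 + 7211.3 + 569.62 = 210234.78
ΣP(Q2 2020)Q(Q1 2020) = 74.43×34 + 174.81×4 + 16577.19×11 + 7211.30×1 + 284.81×2 = 2530.62 + 699.24 + 182349.09 + 7211.3 + 569.62 = 193359.87
P = 210234.78 / 193359.87 × 100 = 108.7272
Fisher = √(L × P) = √(108.7039 × 108.7272) = 108.7155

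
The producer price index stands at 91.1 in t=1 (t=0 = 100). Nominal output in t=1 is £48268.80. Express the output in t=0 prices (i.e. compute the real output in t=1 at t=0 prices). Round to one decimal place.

Real = Nominal ÷ (Index/100) = 48268.80 ÷ (91.1/100)
     = 48268.80 ÷ 0.911 = 52984.4127

52984.4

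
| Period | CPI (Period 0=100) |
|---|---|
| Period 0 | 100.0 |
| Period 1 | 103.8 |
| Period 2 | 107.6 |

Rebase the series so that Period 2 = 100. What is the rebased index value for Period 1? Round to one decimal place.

Rebased(Period 1) = 103.8 / 107.6 × 100 = 96.4684

96.5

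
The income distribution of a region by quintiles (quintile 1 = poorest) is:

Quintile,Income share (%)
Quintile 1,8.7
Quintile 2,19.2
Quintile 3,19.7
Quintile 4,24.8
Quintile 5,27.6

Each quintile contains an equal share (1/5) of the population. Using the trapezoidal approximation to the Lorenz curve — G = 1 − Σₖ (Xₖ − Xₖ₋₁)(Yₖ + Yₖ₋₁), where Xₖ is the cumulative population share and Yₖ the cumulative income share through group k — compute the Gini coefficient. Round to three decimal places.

0.174

Cumulative income shares Yₖ: 0.0870, 0.2790, 0.4760, 0.7240, 1.0000
Σ (Xₖ−Xₖ₋₁)(Yₖ+Yₖ₋₁) = (1/5)(0.0870+0.0000) + (1/5)(0.2790+0.0870) + (1/5)(0.4760+0.2790) + (1/5)(0.7240+0.4760) + (1/5)(1.0000+0.7240)
  = 0.0174 + 0.0732 + 0.1510 + 0.2400 + 0.3448 = 0.8264
G = 1 − 0.8264 = 0.1736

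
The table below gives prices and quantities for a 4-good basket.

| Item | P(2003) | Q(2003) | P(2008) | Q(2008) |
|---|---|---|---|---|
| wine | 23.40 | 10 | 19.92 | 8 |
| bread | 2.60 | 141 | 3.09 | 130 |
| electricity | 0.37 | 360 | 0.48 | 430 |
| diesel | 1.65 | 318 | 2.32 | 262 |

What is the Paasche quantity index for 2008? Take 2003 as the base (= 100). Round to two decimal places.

Paasche quantity index uses current-period prices as weights.
ΣP(2008)·Q(2008) = 19.92×8 + 3.09×130 + 0.48×430 + 2.32×262 = 159.36 + 401.7 + 206.4 + 607.84 = 1375.3
ΣP(2008)·Q(2003) = 19.92×10 + 3.09×141 + 0.48×360 + 2.32×318 = 199.2 + 435.69 + 172.8 + 737.76 = 1545.45
Index = 1375.3 / 1545.45 × 100 = 88.9903

88.99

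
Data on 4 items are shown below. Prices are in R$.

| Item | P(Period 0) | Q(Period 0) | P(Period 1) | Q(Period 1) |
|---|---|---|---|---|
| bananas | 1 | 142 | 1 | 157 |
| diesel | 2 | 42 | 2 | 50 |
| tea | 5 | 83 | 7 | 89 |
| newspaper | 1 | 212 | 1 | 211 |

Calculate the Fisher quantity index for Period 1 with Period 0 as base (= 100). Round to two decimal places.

Laspeyres component (base-period weights):
ΣP(Period 0)Q(Period 1) = 1×157 + 2×50 + 5×89 + 1×211 = 157 + 100 + 445 + 211 = 913
ΣP(Period 0)Q(Period 0) = 1×142 + 2×42 + 5×83 + 1×212 = 142 + 84 + 415 + 212 = 853
L = 913 / 853 × 100 = 107.0340
Paasche component (current-period weights):
ΣP(Period 1)Q(Period 1) = 1×157 + 2×50 + 7×89 + 1×211 = 157 + 100 + 623 + 211 = 1091
ΣP(Period 1)Q(Period 0) = 1×142 + 2×42 + 7×83 + 1×212 = 142 + 84 + 581 + 212 = 1019
P = 1091 / 1019 × 100 = 107.0658
Fisher = √(L × P) = √(107.0340 × 107.0658) = 107.0499

107.05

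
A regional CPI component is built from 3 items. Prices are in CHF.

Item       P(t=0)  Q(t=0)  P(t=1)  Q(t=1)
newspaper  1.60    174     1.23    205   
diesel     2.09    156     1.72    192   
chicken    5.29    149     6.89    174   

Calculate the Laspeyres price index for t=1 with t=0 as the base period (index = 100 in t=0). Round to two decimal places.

108.35

Laspeyres price index uses base-period quantities as weights.
ΣP(t=1)·Q(t=0) = 1.23×174 + 1.72×156 + 6.89×149 = 214.02 + 268.32 + 1026.61 = 1508.95
ΣP(t=0)·Q(t=0) = 1.60×174 + 2.09×156 + 5.29×149 = 278.4 + 326.04 + 788.21 = 1392.65
Index = 1508.95 / 1392.65 × 100 = 108.3510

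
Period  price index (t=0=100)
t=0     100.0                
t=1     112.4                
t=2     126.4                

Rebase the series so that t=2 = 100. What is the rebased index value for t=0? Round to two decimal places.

Rebased(t=0) = 100.0 / 126.4 × 100 = 79.1139

79.11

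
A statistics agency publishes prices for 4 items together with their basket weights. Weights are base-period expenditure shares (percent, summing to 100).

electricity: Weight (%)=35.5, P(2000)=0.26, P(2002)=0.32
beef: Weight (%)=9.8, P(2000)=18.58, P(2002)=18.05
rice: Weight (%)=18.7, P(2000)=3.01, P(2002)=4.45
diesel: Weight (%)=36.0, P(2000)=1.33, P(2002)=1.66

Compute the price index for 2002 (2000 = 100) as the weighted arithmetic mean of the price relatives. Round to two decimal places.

125.79

electricity: 35.5 × (0.32/0.26) = 35.5 × 1.230769 = 43.6923
beef: 9.8 × (18.05/18.58) = 9.8 × 0.971475 = 9.5205
rice: 18.7 × (4.45/3.01) = 18.7 × 1.478405 = 27.6462
diesel: 36.0 × (1.66/1.33) = 36.0 × 1.248120 = 44.9323
Index = Σ wᵢ·(p₁ᵢ/p₀ᵢ) = 43.6923 + 9.5205 + 27.6462 + 44.9323 = 125.7913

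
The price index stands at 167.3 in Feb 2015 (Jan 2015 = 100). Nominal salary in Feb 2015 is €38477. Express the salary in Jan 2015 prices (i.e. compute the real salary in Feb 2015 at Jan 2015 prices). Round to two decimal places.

22998.80

Real = Nominal ÷ (Index/100) = 38477 ÷ (167.3/100)
     = 38477 ÷ 1.673 = 22998.8045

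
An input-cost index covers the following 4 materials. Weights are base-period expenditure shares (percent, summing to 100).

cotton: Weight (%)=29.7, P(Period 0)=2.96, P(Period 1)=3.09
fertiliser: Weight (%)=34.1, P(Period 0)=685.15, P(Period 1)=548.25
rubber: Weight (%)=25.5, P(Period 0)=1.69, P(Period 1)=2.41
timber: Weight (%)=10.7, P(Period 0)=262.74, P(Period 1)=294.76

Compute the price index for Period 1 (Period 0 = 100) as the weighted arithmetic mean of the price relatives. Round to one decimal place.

cotton: 29.7 × (3.09/2.96) = 29.7 × 1.043919 = 31.0044
fertiliser: 34.1 × (548.25/685.15) = 34.1 × 0.800190 = 27.2865
rubber: 25.5 × (2.41/1.69) = 25.5 × 1.426036 = 36.3639
timber: 10.7 × (294.76/262.74) = 10.7 × 1.121870 = 12.0040
Index = Σ wᵢ·(p₁ᵢ/p₀ᵢ) = 31.0044 + 27.2865 + 36.3639 + 12.0040 = 106.6588

106.7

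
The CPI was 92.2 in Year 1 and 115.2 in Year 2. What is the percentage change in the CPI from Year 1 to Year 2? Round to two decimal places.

24.95%

Change = (115.2 − 92.2) / 92.2 × 100
       = 23.0 / 92.2 × 100 = 24.9458%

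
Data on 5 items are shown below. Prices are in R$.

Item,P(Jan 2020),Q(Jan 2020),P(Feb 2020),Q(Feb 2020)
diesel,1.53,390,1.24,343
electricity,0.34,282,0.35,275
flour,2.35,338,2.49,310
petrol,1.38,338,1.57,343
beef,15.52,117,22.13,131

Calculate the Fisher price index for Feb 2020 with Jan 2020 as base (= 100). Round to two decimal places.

121.66

Laspeyres component (base-period weights):
ΣP(Feb 2020)Q(Jan 2020) = 1.24×390 + 0.35×282 + 2.49×338 + 1.57×338 + 22.13×117 = 483.6 + 98.7 + 841.62 + 530.66 + 2589.21 = 4543.79
ΣP(Jan 2020)Q(Jan 2020) = 1.53×390 + 0.34×282 + 2.35×338 + 1.38×338 + 15.52×117 = 596.7 + 95.88 + 794.3 + 466.44 + 1815.84 = 3769.16
L = 4543.79 / 3769.16 × 100 = 120.5518
Paasche component (current-period weights):
ΣP(Feb 2020)Q(Feb 2020) = 1.24×343 + 0.35×275 + 2.49×310 + 1.57×343 + 22.13×131 = 425.32 + 96.25 + 771.9 + 538.51 + 2899.03 = 4731.01
ΣP(Jan 2020)Q(Feb 2020) = 1.53×343 + 0.34×275 + 2.35×310 + 1.38×343 + 15.52×131 = 524.79 + 93.5 + 728.5 + 473.34 + 2033.12 = 3853.25
P = 4731.01 / 3853.25 × 100 = 122.7797
Fisher = √(L × P) = √(120.5518 × 122.7797) = 121.6607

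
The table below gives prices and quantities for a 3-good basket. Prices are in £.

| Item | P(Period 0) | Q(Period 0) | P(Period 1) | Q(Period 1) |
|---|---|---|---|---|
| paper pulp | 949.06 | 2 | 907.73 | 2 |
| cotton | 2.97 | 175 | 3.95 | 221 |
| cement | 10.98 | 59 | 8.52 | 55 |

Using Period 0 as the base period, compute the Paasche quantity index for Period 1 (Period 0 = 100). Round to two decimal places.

Paasche quantity index uses current-period prices as weights.
ΣP(Period 1)·Q(Period 1) = 907.73×2 + 3.95×221 + 8.52×55 = 1815.46 + 872.95 + 468.6 = 3157.01
ΣP(Period 1)·Q(Period 0) = 907.73×2 + 3.95×175 + 8.52×59 = 1815.46 + 691.25 + 502.68 = 3009.39
Index = 3157.01 / 3009.39 × 100 = 104.9053

104.91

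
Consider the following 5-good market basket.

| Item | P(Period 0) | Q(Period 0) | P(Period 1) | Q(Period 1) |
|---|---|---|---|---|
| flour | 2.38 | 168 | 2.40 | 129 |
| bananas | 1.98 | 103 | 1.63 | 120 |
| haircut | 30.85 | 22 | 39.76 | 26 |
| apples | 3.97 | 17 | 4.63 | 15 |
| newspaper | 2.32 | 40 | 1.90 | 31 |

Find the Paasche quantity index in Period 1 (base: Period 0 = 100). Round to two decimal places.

Paasche quantity index uses current-period prices as weights.
ΣP(Period 1)·Q(Period 1) = 2.40×129 + 1.63×120 + 39.76×26 + 4.63×15 + 1.90×31 = 309.6 + 195.6 + 1033.76 + 69.45 + 58.9 = 1667.31
ΣP(Period 1)·Q(Period 0) = 2.40×168 + 1.63×103 + 39.76×22 + 4.63×17 + 1.90×40 = 403.2 + 167.89 + 874.72 + 78.71 + 76 = 1600.52
Index = 1667.31 / 1600.52 × 100 = 104.1730

104.17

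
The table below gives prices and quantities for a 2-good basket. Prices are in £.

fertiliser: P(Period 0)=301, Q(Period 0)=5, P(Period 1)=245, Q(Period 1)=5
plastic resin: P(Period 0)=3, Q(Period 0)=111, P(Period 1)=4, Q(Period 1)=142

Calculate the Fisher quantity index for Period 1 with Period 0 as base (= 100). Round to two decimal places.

Laspeyres component (base-period weights):
ΣP(Period 0)Q(Period 1) = 301×5 + 3×142 = 1505 + 426 = 1931
ΣP(Period 0)Q(Period 0) = 301×5 + 3×111 = 1505 + 333 = 1838
L = 1931 / 1838 × 100 = 105.0598
Paasche component (current-period weights):
ΣP(Period 1)Q(Period 1) = 245×5 + 4×142 = 1225 + 568 = 1793
ΣP(Period 1)Q(Period 0) = 245×5 + 4×111 = 1225 + 444 = 1669
P = 1793 / 1669 × 100 = 107.4296
Fisher = √(L × P) = √(105.0598 × 107.4296) = 106.2381

106.24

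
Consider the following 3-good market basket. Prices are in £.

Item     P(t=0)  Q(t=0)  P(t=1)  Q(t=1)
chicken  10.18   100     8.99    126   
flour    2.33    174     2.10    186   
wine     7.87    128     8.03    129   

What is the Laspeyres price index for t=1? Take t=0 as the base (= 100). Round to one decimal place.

94.3

Laspeyres price index uses base-period quantities as weights.
ΣP(t=1)·Q(t=0) = 8.99×100 + 2.10×174 + 8.03×128 = 899 + 365.4 + 1027.84 = 2292.24
ΣP(t=0)·Q(t=0) = 10.18×100 + 2.33×174 + 7.87×128 = 1018 + 405.42 + 1007.36 = 2430.78
Index = 2292.24 / 2430.78 × 100 = 94.3006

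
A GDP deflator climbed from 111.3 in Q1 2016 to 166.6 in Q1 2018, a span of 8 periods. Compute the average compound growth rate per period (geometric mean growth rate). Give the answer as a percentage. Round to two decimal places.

5.17%

Growth factor = (166.6/111.3)^(1/8) = (1.496855)^(1/8) = 1.051714
Growth rate = 1.051714 − 1 = 0.051714 = 5.1714%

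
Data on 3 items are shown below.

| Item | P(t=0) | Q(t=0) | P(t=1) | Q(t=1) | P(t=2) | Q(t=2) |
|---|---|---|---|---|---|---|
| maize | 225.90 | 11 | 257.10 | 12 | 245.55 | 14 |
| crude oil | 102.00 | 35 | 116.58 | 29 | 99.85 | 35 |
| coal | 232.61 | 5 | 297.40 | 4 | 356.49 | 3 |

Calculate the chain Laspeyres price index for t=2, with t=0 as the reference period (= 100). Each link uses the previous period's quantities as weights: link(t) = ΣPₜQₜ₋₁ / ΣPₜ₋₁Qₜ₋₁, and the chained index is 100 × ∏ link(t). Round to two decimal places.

Link t=0→t=1:
ΣP(t=1)Q(t=0) = 257.10×11 + 116.58×35 + 297.40×5 = 2828.1 + 4080.3 + 1487 = 8395.4
ΣP(t=0)Q(t=0) = 225.90×11 + 102.00×35 + 232.61×5 = 2484.9 + 3570 + 1163.05 = 7217.95
link = 8395.4/7217.95 = 1.163128
Link t=1→t=2:
ΣP(t=2)Q(t=1) = 245.55×12 + 99.85×29 + 356.49×4 = 2946.6 + 2895.65 + 1425.96 = 7268.21
ΣP(t=1)Q(t=1) = 257.10×12 + 116.58×29 + 297.40×4 = 3085.2 + 3380.82 + 1189.6 = 7655.62
link = 7268.21/7655.62 = 0.949395
Chained index = 100 × 1.163128 × 0.949395 = 110.4268

110.43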